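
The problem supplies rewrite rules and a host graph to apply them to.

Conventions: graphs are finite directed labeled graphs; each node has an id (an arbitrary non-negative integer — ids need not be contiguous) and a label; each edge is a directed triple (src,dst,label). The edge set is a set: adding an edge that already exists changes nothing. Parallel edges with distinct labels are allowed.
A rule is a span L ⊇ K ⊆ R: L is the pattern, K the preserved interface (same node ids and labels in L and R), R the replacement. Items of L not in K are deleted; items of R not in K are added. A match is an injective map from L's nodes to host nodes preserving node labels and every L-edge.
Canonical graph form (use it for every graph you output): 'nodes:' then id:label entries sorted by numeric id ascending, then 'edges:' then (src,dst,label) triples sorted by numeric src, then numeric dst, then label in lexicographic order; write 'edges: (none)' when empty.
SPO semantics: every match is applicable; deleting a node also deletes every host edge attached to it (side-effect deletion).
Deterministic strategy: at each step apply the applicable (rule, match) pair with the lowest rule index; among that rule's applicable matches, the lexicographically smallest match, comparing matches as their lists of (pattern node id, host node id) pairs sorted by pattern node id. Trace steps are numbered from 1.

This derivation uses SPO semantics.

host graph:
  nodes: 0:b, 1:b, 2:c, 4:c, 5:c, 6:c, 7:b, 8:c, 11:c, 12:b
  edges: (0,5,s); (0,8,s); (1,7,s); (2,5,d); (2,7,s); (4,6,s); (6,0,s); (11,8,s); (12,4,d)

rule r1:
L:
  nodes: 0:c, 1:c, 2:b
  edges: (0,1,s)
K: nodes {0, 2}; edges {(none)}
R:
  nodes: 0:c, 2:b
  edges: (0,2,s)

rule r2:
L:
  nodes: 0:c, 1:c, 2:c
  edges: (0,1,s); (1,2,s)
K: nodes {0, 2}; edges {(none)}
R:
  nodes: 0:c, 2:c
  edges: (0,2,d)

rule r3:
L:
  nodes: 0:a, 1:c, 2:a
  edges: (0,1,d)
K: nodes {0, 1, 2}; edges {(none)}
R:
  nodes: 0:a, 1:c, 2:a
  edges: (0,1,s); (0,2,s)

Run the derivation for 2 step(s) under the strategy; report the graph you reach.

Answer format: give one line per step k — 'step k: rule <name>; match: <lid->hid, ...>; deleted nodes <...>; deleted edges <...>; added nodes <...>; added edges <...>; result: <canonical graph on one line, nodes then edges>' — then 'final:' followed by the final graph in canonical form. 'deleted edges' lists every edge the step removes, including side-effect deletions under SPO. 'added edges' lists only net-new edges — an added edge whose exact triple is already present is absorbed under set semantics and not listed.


step 1: rule r1; match: 0->4, 1->6, 2->0; deleted nodes 6; deleted edges (4,6,s); (6,0,s); added nodes (none); added edges (4,0,s); result: nodes: 0:b, 1:b, 2:c, 4:c, 5:c, 7:b, 8:c, 11:c, 12:b edges: (0,5,s); (0,8,s); (1,7,s); (2,5,d); (2,7,s); (4,0,s); (11,8,s); (12,4,d)
step 2: rule r1; match: 0->11, 1->8, 2->0; deleted nodes 8; deleted edges (0,8,s); (11,8,s); added nodes (none); added edges (11,0,s); result: nodes: 0:b, 1:b, 2:c, 4:c, 5:c, 7:b, 11:c, 12:b edges: (0,5,s); (1,7,s); (2,5,d); (2,7,s); (4,0,s); (11,0,s); (12,4,d)
final:
nodes: 0:b, 1:b, 2:c, 4:c, 5:c, 7:b, 11:c, 12:b
edges: (0,5,s); (1,7,s); (2,5,d); (2,7,s); (4,0,s); (11,0,s); (12,4,d)


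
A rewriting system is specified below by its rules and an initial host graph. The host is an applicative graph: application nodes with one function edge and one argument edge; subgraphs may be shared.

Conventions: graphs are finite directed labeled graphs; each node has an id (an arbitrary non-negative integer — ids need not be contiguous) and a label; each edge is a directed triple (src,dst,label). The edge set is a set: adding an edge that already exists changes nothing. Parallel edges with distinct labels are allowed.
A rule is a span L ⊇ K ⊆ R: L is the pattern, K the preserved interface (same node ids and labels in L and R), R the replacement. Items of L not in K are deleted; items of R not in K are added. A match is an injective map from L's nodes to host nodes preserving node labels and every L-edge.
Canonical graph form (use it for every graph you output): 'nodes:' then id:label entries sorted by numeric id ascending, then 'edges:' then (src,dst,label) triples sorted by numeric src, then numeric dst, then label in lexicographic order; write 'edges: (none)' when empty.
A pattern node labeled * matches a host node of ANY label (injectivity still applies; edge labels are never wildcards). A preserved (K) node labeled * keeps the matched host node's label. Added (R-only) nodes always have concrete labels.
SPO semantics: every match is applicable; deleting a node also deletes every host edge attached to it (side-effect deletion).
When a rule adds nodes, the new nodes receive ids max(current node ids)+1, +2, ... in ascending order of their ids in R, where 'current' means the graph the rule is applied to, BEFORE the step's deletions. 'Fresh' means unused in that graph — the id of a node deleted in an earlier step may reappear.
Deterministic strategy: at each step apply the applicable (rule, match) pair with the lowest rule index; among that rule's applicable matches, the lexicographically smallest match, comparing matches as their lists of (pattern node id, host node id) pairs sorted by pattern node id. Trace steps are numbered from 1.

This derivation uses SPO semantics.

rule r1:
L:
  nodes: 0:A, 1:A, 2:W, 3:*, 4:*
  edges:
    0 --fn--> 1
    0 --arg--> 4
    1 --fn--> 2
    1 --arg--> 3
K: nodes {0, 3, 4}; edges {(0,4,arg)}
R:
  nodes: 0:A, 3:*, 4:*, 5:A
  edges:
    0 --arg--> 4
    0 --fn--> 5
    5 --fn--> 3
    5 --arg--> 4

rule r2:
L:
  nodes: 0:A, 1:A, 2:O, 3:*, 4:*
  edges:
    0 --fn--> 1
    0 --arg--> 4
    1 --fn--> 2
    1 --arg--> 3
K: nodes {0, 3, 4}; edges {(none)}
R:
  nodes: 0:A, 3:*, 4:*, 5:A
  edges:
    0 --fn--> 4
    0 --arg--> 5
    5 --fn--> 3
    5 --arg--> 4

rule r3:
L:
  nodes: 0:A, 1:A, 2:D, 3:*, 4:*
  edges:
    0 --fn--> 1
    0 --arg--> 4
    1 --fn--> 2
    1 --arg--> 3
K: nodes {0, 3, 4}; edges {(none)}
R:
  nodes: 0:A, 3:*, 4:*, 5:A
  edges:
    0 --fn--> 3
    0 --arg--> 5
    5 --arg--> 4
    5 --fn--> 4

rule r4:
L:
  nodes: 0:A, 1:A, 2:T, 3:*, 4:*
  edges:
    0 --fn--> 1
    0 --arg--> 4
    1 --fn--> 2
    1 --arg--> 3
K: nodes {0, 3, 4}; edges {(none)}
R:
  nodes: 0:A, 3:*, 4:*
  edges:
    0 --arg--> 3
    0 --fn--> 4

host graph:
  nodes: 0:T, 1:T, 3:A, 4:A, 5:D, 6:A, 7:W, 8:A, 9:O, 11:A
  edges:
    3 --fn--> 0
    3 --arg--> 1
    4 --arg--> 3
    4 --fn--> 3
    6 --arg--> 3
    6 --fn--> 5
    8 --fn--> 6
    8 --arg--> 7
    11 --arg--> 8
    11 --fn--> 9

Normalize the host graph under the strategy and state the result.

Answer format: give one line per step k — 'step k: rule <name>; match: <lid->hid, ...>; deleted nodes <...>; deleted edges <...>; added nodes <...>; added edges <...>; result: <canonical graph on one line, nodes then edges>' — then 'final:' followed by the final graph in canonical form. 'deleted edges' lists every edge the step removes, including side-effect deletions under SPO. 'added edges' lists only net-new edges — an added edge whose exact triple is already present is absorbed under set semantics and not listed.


step 1: rule r3; match: 0->8, 1->6, 2->5, 3->3, 4->7; deleted nodes 5, 6; deleted edges (6,3,arg); (6,5,fn); (8,6,fn); (8,7,arg); added nodes 12; added edges (8,3,fn); (8,12,arg); (12,7,arg); (12,7,fn); result: nodes: 0:T, 1:T, 3:A, 4:A, 7:W, 8:A, 9:O, 11:A, 12:A edges: (3,0,fn); (3,1,arg); (4,3,arg); (4,3,fn); (8,3,fn); (8,12,arg); (11,8,arg); (11,9,fn); (12,7,arg); (12,7,fn)
step 2: rule r4; match: 0->8, 1->3, 2->0, 3->1, 4->12; deleted nodes 0, 3; deleted edges (3,0,fn); (3,1,arg); (4,3,arg); (4,3,fn); (8,3,fn); (8,12,arg); added nodes (none); added edges (8,1,arg); (8,12,fn); result: nodes: 1:T, 4:A, 7:W, 8:A, 9:O, 11:A, 12:A edges: (8,1,arg); (8,12,fn); (11,8,arg); (11,9,fn); (12,7,arg); (12,7,fn)
final:
nodes: 1:T, 4:A, 7:W, 8:A, 9:O, 11:A, 12:A
edges: (8,1,arg); (8,12,fn); (11,8,arg); (11,9,fn); (12,7,arg); (12,7,fn)


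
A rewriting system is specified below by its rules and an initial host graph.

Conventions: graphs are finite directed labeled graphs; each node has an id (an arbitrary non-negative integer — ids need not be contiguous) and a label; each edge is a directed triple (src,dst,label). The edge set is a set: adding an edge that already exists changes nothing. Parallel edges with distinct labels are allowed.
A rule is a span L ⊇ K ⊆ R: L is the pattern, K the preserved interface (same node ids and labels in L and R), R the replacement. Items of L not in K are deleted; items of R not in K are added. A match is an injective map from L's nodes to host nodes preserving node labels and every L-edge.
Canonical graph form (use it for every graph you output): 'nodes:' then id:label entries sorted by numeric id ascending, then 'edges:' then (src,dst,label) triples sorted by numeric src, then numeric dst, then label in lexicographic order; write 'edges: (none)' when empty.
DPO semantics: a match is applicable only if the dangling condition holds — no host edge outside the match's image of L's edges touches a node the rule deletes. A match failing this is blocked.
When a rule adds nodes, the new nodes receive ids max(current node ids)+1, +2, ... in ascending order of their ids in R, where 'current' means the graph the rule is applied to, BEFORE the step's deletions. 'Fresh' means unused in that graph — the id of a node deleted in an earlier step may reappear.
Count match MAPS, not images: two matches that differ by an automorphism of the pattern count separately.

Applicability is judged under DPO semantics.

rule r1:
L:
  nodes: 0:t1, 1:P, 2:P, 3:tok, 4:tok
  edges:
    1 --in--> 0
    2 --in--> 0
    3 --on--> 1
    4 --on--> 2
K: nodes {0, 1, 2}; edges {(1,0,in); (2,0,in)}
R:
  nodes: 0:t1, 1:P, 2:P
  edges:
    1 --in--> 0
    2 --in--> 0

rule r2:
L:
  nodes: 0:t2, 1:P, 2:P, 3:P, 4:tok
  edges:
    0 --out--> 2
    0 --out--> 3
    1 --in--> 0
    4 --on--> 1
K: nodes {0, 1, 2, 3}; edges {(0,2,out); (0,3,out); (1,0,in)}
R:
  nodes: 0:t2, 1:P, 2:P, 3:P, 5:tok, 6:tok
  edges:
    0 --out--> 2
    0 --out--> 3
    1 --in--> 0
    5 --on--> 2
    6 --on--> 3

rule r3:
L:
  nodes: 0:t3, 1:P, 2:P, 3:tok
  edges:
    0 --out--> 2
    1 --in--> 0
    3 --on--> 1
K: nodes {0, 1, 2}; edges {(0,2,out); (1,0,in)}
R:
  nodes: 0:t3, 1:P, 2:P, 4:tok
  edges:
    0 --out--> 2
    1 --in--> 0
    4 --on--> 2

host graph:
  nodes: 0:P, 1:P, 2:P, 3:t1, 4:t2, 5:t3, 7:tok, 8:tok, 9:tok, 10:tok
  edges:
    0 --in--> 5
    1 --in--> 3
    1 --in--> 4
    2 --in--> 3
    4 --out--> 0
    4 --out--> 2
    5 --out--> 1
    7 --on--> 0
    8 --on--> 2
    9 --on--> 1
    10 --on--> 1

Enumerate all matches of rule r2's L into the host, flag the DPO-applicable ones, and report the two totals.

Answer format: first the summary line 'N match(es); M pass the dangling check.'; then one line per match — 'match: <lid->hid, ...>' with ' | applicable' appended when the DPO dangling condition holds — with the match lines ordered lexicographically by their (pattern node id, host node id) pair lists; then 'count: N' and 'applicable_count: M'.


4 match(es); 4 pass the dangling check.
match: 0->4, 1->1, 2->0, 3->2, 4->9 | applicable
match: 0->4, 1->1, 2->0, 3->2, 4->10 | applicable
match: 0->4, 1->1, 2->2, 3->0, 4->9 | applicable
match: 0->4, 1->1, 2->2, 3->0, 4->10 | applicable
count: 4
applicable_count: 4


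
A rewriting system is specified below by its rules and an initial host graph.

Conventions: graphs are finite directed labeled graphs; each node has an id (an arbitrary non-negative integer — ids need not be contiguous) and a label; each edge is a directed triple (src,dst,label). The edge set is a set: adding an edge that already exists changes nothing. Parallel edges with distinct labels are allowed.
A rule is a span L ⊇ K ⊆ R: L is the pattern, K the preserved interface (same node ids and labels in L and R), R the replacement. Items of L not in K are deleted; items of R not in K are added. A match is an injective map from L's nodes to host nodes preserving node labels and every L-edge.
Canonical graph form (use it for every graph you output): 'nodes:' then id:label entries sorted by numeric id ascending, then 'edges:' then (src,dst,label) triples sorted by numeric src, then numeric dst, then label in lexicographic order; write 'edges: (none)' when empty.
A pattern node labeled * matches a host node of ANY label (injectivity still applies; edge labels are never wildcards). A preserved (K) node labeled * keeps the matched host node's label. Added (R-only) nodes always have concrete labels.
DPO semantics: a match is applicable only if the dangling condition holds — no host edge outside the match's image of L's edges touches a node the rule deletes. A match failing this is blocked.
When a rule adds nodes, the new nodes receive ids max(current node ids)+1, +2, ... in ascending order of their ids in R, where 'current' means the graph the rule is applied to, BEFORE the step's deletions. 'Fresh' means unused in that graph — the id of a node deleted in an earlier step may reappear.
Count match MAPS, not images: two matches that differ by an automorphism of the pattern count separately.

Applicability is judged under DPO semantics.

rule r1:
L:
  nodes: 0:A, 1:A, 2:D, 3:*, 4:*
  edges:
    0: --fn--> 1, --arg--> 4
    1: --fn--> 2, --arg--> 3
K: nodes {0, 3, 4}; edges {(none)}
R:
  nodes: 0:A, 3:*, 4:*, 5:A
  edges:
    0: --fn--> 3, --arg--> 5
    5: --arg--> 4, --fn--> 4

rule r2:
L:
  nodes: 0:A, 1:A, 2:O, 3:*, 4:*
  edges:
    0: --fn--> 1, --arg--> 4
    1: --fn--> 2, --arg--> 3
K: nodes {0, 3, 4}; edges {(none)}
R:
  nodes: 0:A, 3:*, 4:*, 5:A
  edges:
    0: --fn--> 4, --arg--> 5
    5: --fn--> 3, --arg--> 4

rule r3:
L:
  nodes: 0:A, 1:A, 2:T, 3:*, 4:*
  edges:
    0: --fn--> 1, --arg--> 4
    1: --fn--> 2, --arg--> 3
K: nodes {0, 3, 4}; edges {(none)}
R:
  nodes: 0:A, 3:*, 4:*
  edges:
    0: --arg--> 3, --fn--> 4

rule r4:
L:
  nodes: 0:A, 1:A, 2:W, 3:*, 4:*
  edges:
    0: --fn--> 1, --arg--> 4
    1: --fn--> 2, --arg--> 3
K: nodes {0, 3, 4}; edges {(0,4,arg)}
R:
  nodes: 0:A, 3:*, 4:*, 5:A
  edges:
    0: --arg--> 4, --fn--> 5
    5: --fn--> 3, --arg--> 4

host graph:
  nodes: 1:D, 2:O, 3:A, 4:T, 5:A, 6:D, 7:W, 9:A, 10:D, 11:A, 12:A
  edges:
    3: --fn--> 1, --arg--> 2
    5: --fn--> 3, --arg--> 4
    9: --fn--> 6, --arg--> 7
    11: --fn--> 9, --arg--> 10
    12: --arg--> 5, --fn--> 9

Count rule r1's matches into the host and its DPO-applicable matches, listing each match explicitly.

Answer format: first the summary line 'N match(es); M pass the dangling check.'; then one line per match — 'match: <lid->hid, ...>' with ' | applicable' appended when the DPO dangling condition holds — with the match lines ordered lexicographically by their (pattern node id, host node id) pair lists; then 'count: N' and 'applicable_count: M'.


3 match(es); 1 pass the dangling check.
match: 0->5, 1->3, 2->1, 3->2, 4->4 | applicable
match: 0->11, 1->9, 2->6, 3->7, 4->10
match: 0->12, 1->9, 2->6, 3->7, 4->5
count: 3
applicable_count: 1


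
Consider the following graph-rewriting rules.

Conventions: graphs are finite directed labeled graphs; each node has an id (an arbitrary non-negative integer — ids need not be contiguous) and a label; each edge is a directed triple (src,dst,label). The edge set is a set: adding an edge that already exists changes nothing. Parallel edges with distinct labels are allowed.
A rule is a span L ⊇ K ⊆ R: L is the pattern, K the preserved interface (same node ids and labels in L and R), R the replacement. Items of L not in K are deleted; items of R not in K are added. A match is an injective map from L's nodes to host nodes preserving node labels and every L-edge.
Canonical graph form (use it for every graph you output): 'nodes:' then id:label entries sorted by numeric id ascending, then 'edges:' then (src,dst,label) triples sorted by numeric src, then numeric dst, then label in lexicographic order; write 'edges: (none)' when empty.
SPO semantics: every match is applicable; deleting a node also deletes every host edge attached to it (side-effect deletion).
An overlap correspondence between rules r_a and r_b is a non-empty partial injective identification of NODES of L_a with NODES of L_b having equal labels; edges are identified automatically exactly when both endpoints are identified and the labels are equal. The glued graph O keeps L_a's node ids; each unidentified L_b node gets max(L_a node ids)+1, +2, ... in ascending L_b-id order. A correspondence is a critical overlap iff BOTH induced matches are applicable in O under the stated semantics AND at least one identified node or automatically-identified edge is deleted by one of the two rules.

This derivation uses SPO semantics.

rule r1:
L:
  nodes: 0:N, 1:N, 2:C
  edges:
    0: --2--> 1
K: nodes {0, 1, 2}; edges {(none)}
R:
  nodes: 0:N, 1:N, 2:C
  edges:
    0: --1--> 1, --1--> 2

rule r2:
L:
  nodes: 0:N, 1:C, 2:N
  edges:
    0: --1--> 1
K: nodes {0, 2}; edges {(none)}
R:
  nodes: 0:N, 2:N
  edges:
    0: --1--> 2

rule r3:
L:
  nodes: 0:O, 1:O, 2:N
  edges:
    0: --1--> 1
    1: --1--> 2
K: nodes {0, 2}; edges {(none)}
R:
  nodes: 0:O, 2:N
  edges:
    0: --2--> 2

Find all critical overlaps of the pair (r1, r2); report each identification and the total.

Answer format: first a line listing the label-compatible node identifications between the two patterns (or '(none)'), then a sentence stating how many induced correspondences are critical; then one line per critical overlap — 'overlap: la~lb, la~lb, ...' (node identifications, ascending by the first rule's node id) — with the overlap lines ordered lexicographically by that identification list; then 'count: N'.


label-compatible node identifications between L(r1) and L(r2): 0~0, 0~2, 1~0, 1~2, 2~1
7 of the induced correspondences are critical overlaps of r1 and r2.
overlap: 0~0, 1~2, 2~1
overlap: 0~0, 2~1
overlap: 0~2, 1~0, 2~1
overlap: 0~2, 2~1
overlap: 1~0, 2~1
overlap: 1~2, 2~1
overlap: 2~1
count: 7


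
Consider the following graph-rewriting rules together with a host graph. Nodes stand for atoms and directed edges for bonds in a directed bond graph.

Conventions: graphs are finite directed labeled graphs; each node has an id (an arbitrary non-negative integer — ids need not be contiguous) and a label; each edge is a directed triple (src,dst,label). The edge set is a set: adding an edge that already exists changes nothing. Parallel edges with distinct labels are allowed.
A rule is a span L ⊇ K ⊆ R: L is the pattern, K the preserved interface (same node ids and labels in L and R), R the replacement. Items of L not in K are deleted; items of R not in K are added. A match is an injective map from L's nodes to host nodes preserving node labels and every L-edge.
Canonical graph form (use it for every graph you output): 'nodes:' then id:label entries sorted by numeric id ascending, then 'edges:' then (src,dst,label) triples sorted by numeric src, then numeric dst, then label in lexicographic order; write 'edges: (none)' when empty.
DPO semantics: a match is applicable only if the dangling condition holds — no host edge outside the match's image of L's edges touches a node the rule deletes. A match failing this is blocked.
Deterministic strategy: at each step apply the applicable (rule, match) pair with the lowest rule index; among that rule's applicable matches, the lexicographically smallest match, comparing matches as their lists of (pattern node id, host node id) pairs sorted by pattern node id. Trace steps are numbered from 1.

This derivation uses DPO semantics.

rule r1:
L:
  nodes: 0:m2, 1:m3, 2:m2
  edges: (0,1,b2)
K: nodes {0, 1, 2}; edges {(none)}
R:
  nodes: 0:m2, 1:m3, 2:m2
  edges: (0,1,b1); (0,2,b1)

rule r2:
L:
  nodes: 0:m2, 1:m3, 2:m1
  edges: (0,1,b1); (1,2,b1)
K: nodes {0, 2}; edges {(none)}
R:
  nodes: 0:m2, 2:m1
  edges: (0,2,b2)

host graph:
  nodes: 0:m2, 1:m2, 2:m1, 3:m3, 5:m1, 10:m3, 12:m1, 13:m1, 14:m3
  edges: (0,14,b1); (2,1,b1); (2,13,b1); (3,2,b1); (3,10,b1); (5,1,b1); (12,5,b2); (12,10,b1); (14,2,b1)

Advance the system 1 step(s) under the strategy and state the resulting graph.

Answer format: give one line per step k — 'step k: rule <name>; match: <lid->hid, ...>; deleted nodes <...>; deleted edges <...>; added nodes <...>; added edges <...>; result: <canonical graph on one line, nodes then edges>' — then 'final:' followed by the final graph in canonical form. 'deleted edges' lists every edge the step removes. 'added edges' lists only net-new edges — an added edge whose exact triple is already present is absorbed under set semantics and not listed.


step 1: rule r2; match: 0->0, 1->14, 2->2; deleted nodes 14; deleted edges (0,14,b1); (14,2,b1); added nodes (none); added edges (0,2,b2); result: nodes: 0:m2, 1:m2, 2:m1, 3:m3, 5:m1, 10:m3, 12:m1, 13:m1 edges: (0,2,b2); (2,1,b1); (2,13,b1); (3,2,b1); (3,10,b1); (5,1,b1); (12,5,b2); (12,10,b1)
final:
nodes: 0:m2, 1:m2, 2:m1, 3:m3, 5:m1, 10:m3, 12:m1, 13:m1
edges: (0,2,b2); (2,1,b1); (2,13,b1); (3,2,b1); (3,10,b1); (5,1,b1); (12,5,b2); (12,10,b1)


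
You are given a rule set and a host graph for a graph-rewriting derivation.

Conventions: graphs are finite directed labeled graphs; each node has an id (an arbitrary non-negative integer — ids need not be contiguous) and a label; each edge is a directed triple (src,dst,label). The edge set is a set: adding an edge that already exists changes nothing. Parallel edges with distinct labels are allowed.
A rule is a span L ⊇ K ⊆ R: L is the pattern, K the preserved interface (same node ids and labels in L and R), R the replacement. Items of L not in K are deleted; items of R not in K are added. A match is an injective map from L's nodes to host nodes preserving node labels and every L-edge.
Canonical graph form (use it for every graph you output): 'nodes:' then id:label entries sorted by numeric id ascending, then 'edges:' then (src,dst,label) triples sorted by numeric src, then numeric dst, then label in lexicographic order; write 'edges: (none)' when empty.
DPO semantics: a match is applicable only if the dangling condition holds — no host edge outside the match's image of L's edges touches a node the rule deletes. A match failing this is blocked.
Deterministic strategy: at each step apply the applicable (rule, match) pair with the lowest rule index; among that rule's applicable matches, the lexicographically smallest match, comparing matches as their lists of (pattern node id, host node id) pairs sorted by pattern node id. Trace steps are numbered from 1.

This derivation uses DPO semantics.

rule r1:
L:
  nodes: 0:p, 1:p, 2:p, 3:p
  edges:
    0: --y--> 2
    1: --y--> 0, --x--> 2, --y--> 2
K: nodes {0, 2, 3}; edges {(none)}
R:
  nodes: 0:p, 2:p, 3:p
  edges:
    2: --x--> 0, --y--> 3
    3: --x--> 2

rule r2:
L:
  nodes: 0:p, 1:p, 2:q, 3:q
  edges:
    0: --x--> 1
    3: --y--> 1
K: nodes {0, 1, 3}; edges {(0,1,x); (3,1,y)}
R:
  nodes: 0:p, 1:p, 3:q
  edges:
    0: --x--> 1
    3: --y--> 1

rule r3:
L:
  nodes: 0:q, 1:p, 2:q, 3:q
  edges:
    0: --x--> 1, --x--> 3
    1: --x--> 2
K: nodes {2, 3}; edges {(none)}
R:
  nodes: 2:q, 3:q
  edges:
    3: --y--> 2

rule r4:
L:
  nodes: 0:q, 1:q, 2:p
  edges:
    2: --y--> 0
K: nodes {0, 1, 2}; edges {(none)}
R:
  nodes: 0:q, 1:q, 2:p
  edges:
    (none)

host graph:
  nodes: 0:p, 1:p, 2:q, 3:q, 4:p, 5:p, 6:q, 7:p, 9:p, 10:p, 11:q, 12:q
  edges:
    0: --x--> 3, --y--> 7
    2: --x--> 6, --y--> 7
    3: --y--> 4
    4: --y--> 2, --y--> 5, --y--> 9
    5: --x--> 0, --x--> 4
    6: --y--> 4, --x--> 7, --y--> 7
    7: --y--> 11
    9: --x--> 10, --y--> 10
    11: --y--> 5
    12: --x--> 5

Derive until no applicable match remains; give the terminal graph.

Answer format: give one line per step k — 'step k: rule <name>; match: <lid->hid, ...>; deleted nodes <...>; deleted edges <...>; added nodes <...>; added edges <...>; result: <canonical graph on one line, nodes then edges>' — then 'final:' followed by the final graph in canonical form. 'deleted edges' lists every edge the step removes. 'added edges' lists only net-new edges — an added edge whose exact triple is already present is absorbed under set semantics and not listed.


step 1: rule r4; match: 0->2, 1->3, 2->4; deleted nodes (none); deleted edges (4,2,y); added nodes (none); added edges (none); result: nodes: 0:p, 1:p, 2:q, 3:q, 4:p, 5:p, 6:q, 7:p, 9:p, 10:p, 11:q, 12:q edges: (0,3,x); (0,7,y); (2,6,x); (2,7,y); (3,4,y); (4,5,y); (4,9,y); (5,0,x); (5,4,x); (6,4,y); (6,7,x); (6,7,y); (7,11,y); (9,10,x); (9,10,y); (11,5,y); (12,5,x)
step 2: rule r4; match: 0->11, 1->2, 2->7; deleted nodes (none); deleted edges (7,11,y); added nodes (none); added edges (none); result: nodes: 0:p, 1:p, 2:q, 3:q, 4:p, 5:p, 6:q, 7:p, 9:p, 10:p, 11:q, 12:q edges: (0,3,x); (0,7,y); (2,6,x); (2,7,y); (3,4,y); (4,5,y); (4,9,y); (5,0,x); (5,4,x); (6,4,y); (6,7,x); (6,7,y); (9,10,x); (9,10,y); (11,5,y); (12,5,x)
final:
nodes: 0:p, 1:p, 2:q, 3:q, 4:p, 5:p, 6:q, 7:p, 9:p, 10:p, 11:q, 12:q
edges: (0,3,x); (0,7,y); (2,6,x); (2,7,y); (3,4,y); (4,5,y); (4,9,y); (5,0,x); (5,4,x); (6,4,y); (6,7,x); (6,7,y); (9,10,x); (9,10,y); (11,5,y); (12,5,x)


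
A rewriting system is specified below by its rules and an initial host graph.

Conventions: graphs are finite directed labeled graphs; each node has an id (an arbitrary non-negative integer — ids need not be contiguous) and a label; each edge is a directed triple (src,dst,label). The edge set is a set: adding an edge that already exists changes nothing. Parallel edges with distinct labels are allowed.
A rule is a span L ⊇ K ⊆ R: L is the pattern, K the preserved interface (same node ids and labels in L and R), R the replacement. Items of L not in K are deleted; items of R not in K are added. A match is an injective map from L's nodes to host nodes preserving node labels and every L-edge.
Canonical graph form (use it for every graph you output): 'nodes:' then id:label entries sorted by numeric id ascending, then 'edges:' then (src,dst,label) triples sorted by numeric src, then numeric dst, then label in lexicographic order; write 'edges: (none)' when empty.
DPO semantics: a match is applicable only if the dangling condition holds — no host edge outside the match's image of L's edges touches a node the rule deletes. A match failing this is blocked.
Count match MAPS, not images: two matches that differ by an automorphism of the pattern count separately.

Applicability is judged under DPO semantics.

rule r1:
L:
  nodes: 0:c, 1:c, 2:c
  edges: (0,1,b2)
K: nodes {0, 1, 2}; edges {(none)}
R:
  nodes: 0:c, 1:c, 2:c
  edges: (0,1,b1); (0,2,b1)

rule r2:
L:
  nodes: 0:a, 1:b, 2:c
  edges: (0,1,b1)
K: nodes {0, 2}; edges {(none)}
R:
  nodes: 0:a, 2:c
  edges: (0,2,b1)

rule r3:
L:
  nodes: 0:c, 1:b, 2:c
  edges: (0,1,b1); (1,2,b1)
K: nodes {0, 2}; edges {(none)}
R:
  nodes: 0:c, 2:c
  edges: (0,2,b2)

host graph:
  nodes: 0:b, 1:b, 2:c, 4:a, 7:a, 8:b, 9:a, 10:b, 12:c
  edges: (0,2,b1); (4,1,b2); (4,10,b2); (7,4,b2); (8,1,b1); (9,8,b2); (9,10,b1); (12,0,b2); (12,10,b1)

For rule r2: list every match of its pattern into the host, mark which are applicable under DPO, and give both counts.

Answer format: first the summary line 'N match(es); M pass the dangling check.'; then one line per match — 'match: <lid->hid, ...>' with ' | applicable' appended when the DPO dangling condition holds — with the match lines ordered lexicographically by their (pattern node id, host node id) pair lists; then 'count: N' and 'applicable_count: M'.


2 match(es); 0 pass the dangling check.
match: 0->9, 1->10, 2->2
match: 0->9, 1->10, 2->12
count: 2
applicable_count: 0


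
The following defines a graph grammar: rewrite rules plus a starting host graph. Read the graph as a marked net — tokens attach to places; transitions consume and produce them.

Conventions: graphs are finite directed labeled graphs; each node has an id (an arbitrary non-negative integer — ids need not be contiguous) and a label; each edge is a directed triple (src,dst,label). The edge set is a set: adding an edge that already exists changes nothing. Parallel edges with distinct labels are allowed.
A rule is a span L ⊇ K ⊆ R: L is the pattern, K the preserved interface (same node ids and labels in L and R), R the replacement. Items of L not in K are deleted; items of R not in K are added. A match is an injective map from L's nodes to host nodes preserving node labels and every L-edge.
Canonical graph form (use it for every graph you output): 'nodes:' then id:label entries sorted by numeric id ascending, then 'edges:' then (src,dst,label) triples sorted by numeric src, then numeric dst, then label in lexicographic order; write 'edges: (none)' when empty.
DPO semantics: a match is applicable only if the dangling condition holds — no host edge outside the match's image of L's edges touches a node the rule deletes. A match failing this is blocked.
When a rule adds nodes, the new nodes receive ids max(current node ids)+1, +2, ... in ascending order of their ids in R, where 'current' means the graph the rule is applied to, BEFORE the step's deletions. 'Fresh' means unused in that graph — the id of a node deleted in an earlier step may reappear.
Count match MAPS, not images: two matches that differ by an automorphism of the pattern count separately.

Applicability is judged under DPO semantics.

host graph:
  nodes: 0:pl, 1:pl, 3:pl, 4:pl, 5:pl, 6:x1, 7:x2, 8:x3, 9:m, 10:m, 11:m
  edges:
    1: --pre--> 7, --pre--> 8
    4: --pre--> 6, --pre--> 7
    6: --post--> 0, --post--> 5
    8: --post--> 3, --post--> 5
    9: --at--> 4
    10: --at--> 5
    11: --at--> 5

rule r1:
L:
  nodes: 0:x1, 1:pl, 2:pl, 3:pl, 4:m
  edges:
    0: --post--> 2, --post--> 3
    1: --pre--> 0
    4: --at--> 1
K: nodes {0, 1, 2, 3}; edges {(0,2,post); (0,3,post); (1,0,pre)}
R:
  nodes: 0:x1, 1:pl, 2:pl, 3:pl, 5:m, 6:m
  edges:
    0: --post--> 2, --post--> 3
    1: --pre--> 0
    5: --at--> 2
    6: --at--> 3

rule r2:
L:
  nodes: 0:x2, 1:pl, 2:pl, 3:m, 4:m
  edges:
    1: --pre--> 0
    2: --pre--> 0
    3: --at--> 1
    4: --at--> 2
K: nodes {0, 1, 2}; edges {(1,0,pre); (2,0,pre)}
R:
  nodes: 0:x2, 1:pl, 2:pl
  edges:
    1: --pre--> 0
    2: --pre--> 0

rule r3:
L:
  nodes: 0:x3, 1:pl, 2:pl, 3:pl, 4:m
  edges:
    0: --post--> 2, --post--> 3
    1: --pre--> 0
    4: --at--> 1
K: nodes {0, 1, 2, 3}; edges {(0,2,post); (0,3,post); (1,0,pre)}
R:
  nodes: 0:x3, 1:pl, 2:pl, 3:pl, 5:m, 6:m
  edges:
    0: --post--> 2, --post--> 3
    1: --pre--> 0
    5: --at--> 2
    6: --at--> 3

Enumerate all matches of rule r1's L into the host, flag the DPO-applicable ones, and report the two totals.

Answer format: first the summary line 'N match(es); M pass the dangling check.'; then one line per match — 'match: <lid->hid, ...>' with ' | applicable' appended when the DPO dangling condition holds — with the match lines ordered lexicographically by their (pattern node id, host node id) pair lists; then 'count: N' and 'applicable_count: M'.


2 match(es); 2 pass the dangling check.
match: 0->6, 1->4, 2->0, 3->5, 4->9 | applicable
match: 0->6, 1->4, 2->5, 3->0, 4->9 | applicable
count: 2
applicable_count: 2


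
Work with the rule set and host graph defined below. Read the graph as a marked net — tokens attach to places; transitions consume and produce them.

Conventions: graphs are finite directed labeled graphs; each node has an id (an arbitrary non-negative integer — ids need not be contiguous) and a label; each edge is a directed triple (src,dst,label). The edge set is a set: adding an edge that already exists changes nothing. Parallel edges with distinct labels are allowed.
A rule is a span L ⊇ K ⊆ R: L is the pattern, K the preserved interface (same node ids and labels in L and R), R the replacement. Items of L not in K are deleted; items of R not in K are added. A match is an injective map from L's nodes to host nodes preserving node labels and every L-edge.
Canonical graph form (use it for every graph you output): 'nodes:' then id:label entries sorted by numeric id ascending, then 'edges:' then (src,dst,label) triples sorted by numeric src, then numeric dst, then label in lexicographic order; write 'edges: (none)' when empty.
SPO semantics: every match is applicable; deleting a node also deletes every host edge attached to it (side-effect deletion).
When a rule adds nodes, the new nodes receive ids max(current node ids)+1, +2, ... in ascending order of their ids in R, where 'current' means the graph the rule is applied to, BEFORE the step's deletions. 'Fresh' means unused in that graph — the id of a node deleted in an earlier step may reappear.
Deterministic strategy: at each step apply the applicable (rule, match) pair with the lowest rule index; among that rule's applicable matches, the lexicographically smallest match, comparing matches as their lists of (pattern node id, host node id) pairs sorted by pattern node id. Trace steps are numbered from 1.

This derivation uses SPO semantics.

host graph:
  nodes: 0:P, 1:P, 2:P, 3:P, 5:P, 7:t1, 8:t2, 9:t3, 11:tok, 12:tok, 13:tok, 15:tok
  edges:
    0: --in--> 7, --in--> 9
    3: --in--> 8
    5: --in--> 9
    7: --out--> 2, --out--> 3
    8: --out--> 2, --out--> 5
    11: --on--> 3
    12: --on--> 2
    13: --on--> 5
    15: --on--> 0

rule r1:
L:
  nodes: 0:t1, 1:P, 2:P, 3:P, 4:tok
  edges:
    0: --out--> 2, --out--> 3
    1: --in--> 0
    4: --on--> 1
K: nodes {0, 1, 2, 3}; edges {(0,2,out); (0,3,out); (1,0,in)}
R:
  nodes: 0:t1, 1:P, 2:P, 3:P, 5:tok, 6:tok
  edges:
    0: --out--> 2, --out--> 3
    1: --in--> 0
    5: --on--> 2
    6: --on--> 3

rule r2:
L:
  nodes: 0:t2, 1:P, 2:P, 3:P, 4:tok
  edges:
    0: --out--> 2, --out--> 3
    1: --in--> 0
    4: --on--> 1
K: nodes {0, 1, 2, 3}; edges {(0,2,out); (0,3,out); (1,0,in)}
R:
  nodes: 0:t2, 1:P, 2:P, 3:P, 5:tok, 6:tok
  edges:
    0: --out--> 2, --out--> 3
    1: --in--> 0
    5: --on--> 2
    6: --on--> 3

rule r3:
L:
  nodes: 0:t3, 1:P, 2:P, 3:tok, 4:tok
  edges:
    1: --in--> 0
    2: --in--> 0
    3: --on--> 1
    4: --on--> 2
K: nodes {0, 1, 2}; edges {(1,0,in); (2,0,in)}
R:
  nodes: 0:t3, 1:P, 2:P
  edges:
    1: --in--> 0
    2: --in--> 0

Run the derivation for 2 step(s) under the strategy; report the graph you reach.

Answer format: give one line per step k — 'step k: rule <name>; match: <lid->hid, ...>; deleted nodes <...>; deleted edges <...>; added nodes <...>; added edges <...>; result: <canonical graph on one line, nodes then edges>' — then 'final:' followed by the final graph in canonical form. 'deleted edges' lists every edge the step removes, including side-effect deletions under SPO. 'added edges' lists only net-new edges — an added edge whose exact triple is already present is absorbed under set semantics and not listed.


step 1: rule r1; match: 0->7, 1->0, 2->2, 3->3, 4->15; deleted nodes 15; deleted edges (15,0,on); added nodes 16, 17; added edges (16,2,on); (17,3,on); result: nodes: 0:P, 1:P, 2:P, 3:P, 5:P, 7:t1, 8:t2, 9:t3, 11:tok, 12:tok, 13:tok, 16:tok, 17:tok edges: (0,7,in); (0,9,in); (3,8,in); (5,9,in); (7,2,out); (7,3,out); (8,2,out); (8,5,out); (11,3,on); (12,2,on); (13,5,on); (16,2,on); (17,3,on)
step 2: rule r2; match: 0->8, 1->3, 2->2, 3->5, 4->11; deleted nodes 11; deleted edges (11,3,on); added nodes 18, 19; added edges (18,2,on); (19,5,on); result: nodes: 0:P, 1:P, 2:P, 3:P, 5:P, 7:t1, 8:t2, 9:t3, 12:tok, 13:tok, 16:tok, 17:tok, 18:tok, 19:tok edges: (0,7,in); (0,9,in); (3,8,in); (5,9,in); (7,2,out); (7,3,out); (8,2,out); (8,5,out); (12,2,on); (13,5,on); (16,2,on); (17,3,on); (18,2,on); (19,5,on)
final:
nodes: 0:P, 1:P, 2:P, 3:P, 5:P, 7:t1, 8:t2, 9:t3, 12:tok, 13:tok, 16:tok, 17:tok, 18:tok, 19:tok
edges: (0,7,in); (0,9,in); (3,8,in); (5,9,in); (7,2,out); (7,3,out); (8,2,out); (8,5,out); (12,2,on); (13,5,on); (16,2,on); (17,3,on); (18,2,on); (19,5,on)


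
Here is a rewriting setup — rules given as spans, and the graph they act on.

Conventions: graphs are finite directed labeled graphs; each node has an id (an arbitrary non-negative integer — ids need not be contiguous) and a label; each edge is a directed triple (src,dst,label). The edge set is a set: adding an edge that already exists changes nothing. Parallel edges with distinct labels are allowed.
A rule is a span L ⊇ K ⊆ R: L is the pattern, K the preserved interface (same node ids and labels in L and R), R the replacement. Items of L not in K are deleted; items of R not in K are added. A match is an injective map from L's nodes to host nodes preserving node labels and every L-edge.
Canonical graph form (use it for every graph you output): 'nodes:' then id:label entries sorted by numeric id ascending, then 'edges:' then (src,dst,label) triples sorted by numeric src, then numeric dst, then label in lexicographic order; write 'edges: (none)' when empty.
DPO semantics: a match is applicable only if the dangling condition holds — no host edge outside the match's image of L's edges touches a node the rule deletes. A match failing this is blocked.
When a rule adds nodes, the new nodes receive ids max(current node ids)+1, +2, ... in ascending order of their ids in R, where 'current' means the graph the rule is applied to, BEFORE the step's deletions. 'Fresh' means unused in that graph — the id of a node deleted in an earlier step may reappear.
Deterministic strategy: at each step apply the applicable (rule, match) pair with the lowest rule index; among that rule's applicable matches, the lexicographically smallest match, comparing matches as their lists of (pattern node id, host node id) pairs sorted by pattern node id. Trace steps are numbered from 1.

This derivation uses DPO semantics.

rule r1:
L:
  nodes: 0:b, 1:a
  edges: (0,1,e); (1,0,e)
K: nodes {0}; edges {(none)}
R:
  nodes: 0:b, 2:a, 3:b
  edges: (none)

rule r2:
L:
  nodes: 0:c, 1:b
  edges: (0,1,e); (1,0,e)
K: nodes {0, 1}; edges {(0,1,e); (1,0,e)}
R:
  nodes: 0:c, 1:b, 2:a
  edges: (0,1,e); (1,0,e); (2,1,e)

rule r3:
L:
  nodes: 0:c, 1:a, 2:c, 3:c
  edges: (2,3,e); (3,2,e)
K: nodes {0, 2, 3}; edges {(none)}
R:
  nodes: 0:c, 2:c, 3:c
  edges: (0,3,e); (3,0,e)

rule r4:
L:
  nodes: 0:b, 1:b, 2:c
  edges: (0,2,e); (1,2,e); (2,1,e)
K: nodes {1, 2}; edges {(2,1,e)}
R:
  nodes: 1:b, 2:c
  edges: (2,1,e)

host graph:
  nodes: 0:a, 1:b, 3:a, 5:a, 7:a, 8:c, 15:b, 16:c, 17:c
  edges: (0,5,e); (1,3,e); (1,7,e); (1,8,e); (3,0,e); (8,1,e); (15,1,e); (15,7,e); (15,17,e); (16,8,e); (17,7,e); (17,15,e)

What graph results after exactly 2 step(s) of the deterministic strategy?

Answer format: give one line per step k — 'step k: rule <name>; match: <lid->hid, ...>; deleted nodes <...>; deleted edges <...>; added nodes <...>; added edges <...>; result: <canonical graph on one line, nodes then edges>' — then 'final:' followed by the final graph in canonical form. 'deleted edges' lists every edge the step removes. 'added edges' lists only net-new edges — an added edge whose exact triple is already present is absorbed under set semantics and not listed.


step 1: rule r2; match: 0->8, 1->1; deleted nodes (none); deleted edges (none); added nodes 18; added edges (18,1,e); result: nodes: 0:a, 1:b, 3:a, 5:a, 7:a, 8:c, 15:b, 16:c, 17:c, 18:a edges: (0,5,e); (1,3,e); (1,7,e); (1,8,e); (3,0,e); (8,1,e); (15,1,e); (15,7,e); (15,17,e); (16,8,e); (17,7,e); (17,15,e); (18,1,e)
step 2: rule r2; match: 0->8, 1->1; deleted nodes (none); deleted edges (none); added nodes 19; added edges (19,1,e); result: nodes: 0:a, 1:b, 3:a, 5:a, 7:a, 8:c, 15:b, 16:c, 17:c, 18:a, 19:a edges: (0,5,e); (1,3,e); (1,7,e); (1,8,e); (3,0,e); (8,1,e); (15,1,e); (15,7,e); (15,17,e); (16,8,e); (17,7,e); (17,15,e); (18,1,e); (19,1,e)
final:
nodes: 0:a, 1:b, 3:a, 5:a, 7:a, 8:c, 15:b, 16:c, 17:c, 18:a, 19:a
edges: (0,5,e); (1,3,e); (1,7,e); (1,8,e); (3,0,e); (8,1,e); (15,1,e); (15,7,e); (15,17,e); (16,8,e); (17,7,e); (17,15,e); (18,1,e); (19,1,e)


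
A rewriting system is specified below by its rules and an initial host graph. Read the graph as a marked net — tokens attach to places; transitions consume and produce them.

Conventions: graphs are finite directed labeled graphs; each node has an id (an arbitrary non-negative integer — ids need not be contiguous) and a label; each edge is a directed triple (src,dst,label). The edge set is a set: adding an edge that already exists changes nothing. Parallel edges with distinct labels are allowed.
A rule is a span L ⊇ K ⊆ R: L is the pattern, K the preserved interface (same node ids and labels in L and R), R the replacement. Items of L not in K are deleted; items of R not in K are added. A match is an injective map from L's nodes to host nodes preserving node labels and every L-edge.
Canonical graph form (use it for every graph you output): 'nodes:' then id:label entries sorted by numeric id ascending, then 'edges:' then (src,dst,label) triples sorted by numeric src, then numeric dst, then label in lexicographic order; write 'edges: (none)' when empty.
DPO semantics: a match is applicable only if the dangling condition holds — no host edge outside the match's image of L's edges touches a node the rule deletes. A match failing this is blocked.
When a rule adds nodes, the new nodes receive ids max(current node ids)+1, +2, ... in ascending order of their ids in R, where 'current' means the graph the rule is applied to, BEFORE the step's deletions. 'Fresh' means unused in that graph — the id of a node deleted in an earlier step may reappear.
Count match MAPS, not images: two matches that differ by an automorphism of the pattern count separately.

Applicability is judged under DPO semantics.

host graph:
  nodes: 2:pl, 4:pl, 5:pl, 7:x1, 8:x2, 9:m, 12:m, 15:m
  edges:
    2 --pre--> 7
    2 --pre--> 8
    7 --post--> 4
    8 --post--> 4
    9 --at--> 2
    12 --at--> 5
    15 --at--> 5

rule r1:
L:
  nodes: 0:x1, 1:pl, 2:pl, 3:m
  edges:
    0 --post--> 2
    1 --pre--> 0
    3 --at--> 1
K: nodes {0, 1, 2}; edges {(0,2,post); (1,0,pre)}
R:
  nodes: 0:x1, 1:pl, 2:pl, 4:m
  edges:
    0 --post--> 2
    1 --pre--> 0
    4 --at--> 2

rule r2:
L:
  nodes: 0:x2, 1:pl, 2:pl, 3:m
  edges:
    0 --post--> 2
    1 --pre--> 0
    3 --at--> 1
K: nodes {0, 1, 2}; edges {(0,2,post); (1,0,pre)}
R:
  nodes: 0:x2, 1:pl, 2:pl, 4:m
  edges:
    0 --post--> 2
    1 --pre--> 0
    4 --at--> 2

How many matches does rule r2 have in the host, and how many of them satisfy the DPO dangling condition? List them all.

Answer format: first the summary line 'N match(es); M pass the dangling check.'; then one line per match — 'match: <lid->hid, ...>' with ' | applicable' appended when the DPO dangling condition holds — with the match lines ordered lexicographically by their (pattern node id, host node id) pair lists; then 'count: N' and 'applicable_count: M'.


1 match(es); 1 pass the dangling check.
match: 0->8, 1->2, 2->4, 3->9 | applicable
count: 1
applicable_count: 1
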